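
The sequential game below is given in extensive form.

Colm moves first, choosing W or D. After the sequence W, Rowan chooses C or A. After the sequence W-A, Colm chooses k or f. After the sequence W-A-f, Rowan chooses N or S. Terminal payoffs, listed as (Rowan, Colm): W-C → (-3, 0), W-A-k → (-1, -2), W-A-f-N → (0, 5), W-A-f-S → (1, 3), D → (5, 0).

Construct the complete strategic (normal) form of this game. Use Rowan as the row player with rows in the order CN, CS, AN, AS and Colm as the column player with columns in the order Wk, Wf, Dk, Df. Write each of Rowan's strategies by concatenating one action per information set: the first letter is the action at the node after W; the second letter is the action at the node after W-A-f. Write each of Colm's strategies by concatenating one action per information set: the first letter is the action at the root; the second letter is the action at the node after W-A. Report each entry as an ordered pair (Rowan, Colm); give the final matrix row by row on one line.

           Wk       Wf       Dk       Df
  CN   (-3,0)   (-3,0)    (5,0)    (5,0)
  CS   (-3,0)   (-3,0)    (5,0)    (5,0)
  AN  (-1,-2)    (0,5)    (5,0)    (5,0)
  AS  (-1,-2)    (1,3)    (5,0)    (5,0)

CN: (-3,0) (-3,0) (5,0) (5,0) | CS: (-3,0) (-3,0) (5,0) (5,0) | AN: (-1,-2) (0,5) (5,0) (5,0) | AS: (-1,-2) (1,3) (5,0) (5,0)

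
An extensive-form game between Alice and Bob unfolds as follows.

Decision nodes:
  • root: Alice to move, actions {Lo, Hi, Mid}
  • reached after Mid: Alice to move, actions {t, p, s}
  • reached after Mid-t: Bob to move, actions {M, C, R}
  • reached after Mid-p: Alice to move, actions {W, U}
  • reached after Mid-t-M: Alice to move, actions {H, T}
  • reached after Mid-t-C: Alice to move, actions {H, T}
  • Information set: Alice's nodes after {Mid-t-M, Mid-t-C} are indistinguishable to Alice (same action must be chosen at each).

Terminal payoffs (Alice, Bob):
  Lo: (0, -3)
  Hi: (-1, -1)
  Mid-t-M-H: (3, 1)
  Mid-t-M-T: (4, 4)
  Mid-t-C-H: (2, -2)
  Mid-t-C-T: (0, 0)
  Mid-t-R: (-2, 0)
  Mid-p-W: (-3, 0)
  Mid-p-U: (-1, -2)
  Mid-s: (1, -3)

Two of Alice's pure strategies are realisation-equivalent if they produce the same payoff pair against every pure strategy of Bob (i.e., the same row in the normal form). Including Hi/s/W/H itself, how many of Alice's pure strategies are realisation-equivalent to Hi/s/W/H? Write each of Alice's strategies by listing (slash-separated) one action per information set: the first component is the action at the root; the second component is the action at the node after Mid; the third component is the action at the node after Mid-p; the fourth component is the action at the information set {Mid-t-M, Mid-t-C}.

12

Row for Hi/s/W/H (columns M, C, R): (-1,-1) (-1,-1) (-1,-1).
Under Hi/s/W/H, Alice's choice at the node after Mid and at the node after Mid-p and at the information set {Mid-t-M, Mid-t-C} can never be reached regardless of what Bob does, so varying those choices leaves every outcome unchanged.
Holding the reachable choices fixed and varying the unreachable ones freely already gives 3 × 2 × 2 = 12 equivalent strategies.
No other strategy reproduces this row, so those 12 are the full class: Hi/t/W/H, Hi/t/W/T, Hi/t/U/H, Hi/t/U/T, Hi/p/W/H, Hi/p/W/T, Hi/p/U/H, Hi/p/U/T, Hi/s/W/H, Hi/s/W/T, Hi/s/U/H, Hi/s/U/T.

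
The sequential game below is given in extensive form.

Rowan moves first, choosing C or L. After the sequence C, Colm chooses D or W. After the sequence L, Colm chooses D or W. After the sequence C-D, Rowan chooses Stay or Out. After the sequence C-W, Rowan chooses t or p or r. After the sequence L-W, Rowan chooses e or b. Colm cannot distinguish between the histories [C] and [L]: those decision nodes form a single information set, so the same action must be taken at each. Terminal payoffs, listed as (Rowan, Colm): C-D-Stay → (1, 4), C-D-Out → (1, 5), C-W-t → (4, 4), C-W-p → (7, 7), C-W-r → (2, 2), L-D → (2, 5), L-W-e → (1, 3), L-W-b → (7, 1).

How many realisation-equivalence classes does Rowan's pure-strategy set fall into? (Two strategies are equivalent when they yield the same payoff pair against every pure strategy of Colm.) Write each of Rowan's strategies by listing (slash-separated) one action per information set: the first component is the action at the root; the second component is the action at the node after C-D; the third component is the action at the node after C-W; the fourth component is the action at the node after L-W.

8

Rowan has 24 pure strategies: C/Stay/t/e, C/Stay/t/b, C/Stay/p/e, C/Stay/p/b, C/Stay/r/e, C/Stay/r/b, C/Out/t/e, C/Out/t/b, C/Out/p/e, C/Out/p/b, C/Out/r/e, C/Out/r/b, L/Stay/t/e, L/Stay/t/b, L/Stay/p/e, L/Stay/p/b, L/Stay/r/e, L/Stay/r/b, L/Out/t/e, L/Out/t/b, L/Out/p/e, L/Out/p/b, L/Out/r/e, L/Out/r/b. Columns: D, W.
{C/Stay/t/e, C/Stay/t/b} → row (1,4) (4,4)
{C/Stay/p/e, C/Stay/p/b} → row (1,4) (7,7)
{C/Stay/r/e, C/Stay/r/b} → row (1,4) (2,2)
{C/Out/t/e, C/Out/t/b} → row (1,5) (4,4)
{C/Out/p/e, C/Out/p/b} → row (1,5) (7,7)
{C/Out/r/e, C/Out/r/b} → row (1,5) (2,2)
{L/Stay/t/e, L/Stay/p/e, L/Stay/r/e, L/Out/t/e, L/Out/p/e, L/Out/r/e} → row (2,5) (1,3)
{L/Stay/t/b, L/Stay/p/b, L/Stay/r/b, L/Out/t/b, L/Out/p/b, L/Out/r/b} → row (2,5) (7,1)
That's 8 distinct rows out of 24 strategies.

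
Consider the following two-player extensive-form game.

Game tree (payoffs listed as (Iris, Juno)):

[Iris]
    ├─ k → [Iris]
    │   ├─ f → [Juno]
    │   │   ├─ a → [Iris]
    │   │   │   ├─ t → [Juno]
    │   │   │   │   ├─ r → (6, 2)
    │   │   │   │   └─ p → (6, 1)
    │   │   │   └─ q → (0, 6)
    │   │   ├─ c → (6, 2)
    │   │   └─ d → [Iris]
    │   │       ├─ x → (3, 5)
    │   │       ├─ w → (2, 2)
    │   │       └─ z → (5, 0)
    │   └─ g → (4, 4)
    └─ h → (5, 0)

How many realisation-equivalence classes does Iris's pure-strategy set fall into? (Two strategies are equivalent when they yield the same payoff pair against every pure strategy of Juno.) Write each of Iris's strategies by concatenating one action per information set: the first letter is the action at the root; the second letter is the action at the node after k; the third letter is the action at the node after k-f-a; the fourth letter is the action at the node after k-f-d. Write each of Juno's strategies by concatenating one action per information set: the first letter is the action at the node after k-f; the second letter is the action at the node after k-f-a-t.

8

Iris has 24 pure strategies: kftx, kftw, kftz, kfqx, kfqw, kfqz, kgtx, kgtw, kgtz, kgqx, kgqw, kgqz, hftx, hftw, hftz, hfqx, hfqw, hfqz, hgtx, hgtw, hgtz, hgqx, hgqw, hgqz. Columns: ar, ap, cr, cp, dr, dp.
{kftx} → row (6,2) (6,1) (6,2) (6,2) (3,5) (3,5)
{kftw} → row (6,2) (6,1) (6,2) (6,2) (2,2) (2,2)
{kftz} → row (6,2) (6,1) (6,2) (6,2) (5,0) (5,0)
{kfqx} → row (0,6) (0,6) (6,2) (6,2) (3,5) (3,5)
{kfqw} → row (0,6) (0,6) (6,2) (6,2) (2,2) (2,2)
{kfqz} → row (0,6) (0,6) (6,2) (6,2) (5,0) (5,0)
{kgtx, kgtw, kgtz, kgqx, kgqw, kgqz} → row (4,4) (4,4) (4,4) (4,4) (4,4) (4,4)
{hftx, hftw, hftz, hfqx, hfqw, hfqz, hgtx, hgtw, hgtz, hgqx, hgqw, hgqz} → row (5,0) (5,0) (5,0) (5,0) (5,0) (5,0)
That's 8 distinct rows out of 24 strategies.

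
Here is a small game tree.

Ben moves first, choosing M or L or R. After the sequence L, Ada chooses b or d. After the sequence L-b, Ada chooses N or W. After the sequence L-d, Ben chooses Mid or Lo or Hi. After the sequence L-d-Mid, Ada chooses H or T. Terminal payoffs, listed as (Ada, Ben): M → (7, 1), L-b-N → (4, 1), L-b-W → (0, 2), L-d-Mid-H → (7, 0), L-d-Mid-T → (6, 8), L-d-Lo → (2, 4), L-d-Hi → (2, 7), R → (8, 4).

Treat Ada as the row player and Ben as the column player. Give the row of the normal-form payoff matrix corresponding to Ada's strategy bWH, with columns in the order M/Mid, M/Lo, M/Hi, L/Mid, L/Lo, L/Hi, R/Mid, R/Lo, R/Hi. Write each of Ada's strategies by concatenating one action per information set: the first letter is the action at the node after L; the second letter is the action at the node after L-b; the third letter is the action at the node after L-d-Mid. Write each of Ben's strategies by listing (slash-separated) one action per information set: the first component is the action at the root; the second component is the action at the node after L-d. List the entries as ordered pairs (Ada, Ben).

vs M/Mid: Ben plays M → (7, 1)
vs M/Lo: Ben plays M → (7, 1)
vs M/Hi: Ben plays M → (7, 1)
vs L/Mid: Ben plays L → Ada plays b at [L] → Ada plays W at [L-b] → (0, 2)
vs L/Lo: Ben plays L → Ada plays b at [L] → Ada plays W at [L-b] → (0, 2)
vs L/Hi: Ben plays L → Ada plays b at [L] → Ada plays W at [L-b] → (0, 2)
vs R/Mid: Ben plays R → (8, 4)
vs R/Lo: Ben plays R → (8, 4)
vs R/Hi: Ben plays R → (8, 4)

(7,1) (7,1) (7,1) (0,2) (0,2) (0,2) (8,4) (8,4) (8,4)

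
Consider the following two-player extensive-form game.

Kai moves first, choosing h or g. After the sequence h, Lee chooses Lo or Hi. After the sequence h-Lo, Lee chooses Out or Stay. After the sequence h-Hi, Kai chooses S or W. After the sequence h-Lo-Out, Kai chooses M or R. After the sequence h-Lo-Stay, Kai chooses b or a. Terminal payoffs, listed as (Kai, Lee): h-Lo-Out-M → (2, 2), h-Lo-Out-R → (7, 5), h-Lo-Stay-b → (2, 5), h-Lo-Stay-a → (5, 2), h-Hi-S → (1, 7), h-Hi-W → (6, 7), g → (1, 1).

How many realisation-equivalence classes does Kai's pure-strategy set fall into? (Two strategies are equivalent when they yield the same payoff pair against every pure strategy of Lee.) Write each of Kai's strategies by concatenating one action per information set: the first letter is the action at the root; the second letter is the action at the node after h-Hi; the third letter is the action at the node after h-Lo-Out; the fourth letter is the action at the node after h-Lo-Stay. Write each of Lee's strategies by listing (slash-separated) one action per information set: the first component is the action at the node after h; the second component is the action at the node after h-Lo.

Kai has 16 pure strategies: hSMb, hSMa, hSRb, hSRa, hWMb, hWMa, hWRb, hWRa, gSMb, gSMa, gSRb, gSRa, gWMb, gWMa, gWRb, gWRa. Columns: Lo/Out, Lo/Stay, Hi/Out, Hi/Stay.
{hSMb} → row (2,2) (2,5) (1,7) (1,7)
{hSMa} → row (2,2) (5,2) (1,7) (1,7)
{hSRb} → row (7,5) (2,5) (1,7) (1,7)
{hSRa} → row (7,5) (5,2) (1,7) (1,7)
{hWMb} → row (2,2) (2,5) (6,7) (6,7)
{hWMa} → row (2,2) (5,2) (6,7) (6,7)
{hWRb} → row (7,5) (2,5) (6,7) (6,7)
{hWRa} → row (7,5) (5,2) (6,7) (6,7)
{gSMb, gSMa, gSRb, gSRa, gWMb, gWMa, gWRb, gWRa} → row (1,1) (1,1) (1,1) (1,1)
That's 9 distinct rows out of 16 strategies.

9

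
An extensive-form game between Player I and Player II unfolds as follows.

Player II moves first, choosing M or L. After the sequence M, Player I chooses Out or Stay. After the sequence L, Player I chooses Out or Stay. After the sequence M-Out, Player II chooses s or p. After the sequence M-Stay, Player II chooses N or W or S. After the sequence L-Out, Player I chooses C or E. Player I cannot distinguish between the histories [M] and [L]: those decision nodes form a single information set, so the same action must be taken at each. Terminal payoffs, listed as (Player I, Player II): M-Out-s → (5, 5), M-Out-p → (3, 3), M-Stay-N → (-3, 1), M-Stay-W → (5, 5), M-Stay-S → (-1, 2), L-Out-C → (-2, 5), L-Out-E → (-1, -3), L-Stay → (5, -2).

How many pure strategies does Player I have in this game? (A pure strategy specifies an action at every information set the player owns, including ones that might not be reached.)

4

Player I owns the information set {M, L} with actions {Out, Stay} — two choices.
Player I owns the node after L-Out with actions {C, E} — two choices.
A pure strategy fixes one action at each information set independently, so the count is the product 2 × 2 = 4.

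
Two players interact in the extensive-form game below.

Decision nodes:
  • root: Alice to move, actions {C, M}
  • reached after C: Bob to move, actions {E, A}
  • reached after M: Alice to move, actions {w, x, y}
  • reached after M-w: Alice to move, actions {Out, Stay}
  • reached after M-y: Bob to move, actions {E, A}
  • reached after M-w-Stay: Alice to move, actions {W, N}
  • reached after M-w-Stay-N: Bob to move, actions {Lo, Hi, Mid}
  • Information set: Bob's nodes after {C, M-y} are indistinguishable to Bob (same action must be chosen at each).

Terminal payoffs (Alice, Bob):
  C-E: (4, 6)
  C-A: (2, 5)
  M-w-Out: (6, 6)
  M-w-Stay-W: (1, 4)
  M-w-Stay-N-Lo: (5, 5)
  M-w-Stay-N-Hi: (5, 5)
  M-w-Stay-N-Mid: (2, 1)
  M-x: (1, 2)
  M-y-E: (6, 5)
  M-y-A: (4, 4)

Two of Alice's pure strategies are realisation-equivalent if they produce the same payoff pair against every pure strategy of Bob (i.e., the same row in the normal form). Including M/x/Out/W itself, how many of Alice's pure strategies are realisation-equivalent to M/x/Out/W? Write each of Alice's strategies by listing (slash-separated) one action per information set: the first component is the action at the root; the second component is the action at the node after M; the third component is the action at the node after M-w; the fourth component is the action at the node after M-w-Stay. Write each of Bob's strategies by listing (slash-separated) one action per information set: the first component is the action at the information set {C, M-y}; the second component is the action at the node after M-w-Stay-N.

Row for M/x/Out/W (columns E/Lo, E/Hi, E/Mid, A/Lo, A/Hi, A/Mid): (1,2) (1,2) (1,2) (1,2) (1,2) (1,2).
Under M/x/Out/W, Alice's choice at the node after M-w and at the node after M-w-Stay can never be reached regardless of what Bob does, so varying those choices leaves every outcome unchanged.
Holding the reachable choices fixed and varying the unreachable ones freely already gives 2 × 2 = 4 equivalent strategies.
No other strategy reproduces this row, so those 4 are the full class: M/x/Out/W, M/x/Out/N, M/x/Stay/W, M/x/Stay/N.

4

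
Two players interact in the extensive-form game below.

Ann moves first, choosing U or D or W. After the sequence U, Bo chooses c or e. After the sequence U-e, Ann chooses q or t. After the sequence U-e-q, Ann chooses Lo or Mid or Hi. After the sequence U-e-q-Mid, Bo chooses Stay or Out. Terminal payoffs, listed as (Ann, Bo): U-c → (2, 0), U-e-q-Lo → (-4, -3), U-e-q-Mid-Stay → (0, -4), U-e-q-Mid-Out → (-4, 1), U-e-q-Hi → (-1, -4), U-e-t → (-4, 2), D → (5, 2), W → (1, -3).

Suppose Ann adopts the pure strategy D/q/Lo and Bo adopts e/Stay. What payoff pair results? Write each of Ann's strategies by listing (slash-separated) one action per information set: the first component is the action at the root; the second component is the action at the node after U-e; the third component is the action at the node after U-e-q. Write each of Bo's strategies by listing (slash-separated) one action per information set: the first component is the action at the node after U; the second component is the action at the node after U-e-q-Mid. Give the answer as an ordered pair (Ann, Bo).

Trace the play path from the root:
  Ann plays D
→ terminal payoff (5, 2).
(Ann's choice at the node after U-e is never reached on this path, so it doesn't affect the outcome.)

(5, 2)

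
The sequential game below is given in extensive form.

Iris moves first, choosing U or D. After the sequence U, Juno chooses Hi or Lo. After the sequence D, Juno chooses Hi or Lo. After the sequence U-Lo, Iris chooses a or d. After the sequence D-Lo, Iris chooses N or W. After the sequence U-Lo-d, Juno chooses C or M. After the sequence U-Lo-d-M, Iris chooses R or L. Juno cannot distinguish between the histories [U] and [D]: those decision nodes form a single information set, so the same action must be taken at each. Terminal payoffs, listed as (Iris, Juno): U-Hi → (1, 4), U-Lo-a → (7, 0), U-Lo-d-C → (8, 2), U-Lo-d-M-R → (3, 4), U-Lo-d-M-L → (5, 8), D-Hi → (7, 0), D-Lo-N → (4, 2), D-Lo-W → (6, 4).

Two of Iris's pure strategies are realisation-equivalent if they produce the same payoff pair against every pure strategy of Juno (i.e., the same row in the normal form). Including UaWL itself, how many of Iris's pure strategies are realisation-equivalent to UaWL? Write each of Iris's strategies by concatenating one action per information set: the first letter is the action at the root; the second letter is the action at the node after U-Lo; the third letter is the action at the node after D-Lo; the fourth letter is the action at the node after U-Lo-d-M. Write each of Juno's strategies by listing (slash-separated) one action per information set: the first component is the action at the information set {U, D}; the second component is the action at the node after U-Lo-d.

4

Row for UaWL (columns Hi/C, Hi/M, Lo/C, Lo/M): (1,4) (1,4) (7,0) (7,0).
Under UaWL, Iris's choice at the node after D-Lo and at the node after U-Lo-d-M can never be reached regardless of what Juno does, so varying those choices leaves every outcome unchanged.
Holding the reachable choices fixed and varying the unreachable ones freely already gives 2 × 2 = 4 equivalent strategies.
No other strategy reproduces this row, so those 4 are the full class: UaNR, UaNL, UaWR, UaWL.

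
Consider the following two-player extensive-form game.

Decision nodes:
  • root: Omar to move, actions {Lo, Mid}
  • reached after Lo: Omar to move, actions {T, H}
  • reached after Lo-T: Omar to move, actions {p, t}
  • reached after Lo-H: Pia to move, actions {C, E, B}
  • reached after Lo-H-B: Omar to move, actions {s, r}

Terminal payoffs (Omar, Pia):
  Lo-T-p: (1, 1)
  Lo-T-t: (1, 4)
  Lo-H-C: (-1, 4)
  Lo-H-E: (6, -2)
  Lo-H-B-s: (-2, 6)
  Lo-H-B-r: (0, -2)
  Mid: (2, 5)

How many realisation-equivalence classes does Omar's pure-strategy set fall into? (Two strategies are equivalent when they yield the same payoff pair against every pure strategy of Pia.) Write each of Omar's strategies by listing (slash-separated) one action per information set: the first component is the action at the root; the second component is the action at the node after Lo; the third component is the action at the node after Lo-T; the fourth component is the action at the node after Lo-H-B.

Omar has 16 pure strategies: Lo/T/p/s, Lo/T/p/r, Lo/T/t/s, Lo/T/t/r, Lo/H/p/s, Lo/H/p/r, Lo/H/t/s, Lo/H/t/r, Mid/T/p/s, Mid/T/p/r, Mid/T/t/s, Mid/T/t/r, Mid/H/p/s, Mid/H/p/r, Mid/H/t/s, Mid/H/t/r. Columns: C, E, B.
{Lo/T/p/s, Lo/T/p/r} → row (1,1) (1,1) (1,1)
{Lo/T/t/s, Lo/T/t/r} → row (1,4) (1,4) (1,4)
{Lo/H/p/s, Lo/H/t/s} → row (-1,4) (6,-2) (-2,6)
{Lo/H/p/r, Lo/H/t/r} → row (-1,4) (6,-2) (0,-2)
{Mid/T/p/s, Mid/T/p/r, Mid/T/t/s, Mid/T/t/r, Mid/H/p/s, Mid/H/p/r, Mid/H/t/s, Mid/H/t/r} → row (2,5) (2,5) (2,5)
That's 5 distinct rows out of 16 strategies.

5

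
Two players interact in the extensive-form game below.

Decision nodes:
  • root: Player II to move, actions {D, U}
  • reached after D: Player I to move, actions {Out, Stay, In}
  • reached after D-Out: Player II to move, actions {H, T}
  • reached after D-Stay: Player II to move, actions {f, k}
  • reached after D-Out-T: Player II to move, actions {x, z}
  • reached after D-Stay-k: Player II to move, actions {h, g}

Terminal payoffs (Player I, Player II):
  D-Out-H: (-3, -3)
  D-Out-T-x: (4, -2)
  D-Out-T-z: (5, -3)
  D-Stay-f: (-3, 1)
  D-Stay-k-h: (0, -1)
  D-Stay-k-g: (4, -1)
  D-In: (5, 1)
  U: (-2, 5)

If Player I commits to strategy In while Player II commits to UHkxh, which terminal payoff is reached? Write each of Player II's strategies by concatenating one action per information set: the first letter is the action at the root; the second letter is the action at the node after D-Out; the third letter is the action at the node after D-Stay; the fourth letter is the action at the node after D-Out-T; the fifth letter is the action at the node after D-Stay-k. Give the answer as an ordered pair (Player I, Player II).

(-2, 5)

Trace the play path from the root:
  Player II plays U
→ terminal payoff (-2, 5).
(Player I's choice at the node after D is never reached on this path, so it doesn't affect the outcome.)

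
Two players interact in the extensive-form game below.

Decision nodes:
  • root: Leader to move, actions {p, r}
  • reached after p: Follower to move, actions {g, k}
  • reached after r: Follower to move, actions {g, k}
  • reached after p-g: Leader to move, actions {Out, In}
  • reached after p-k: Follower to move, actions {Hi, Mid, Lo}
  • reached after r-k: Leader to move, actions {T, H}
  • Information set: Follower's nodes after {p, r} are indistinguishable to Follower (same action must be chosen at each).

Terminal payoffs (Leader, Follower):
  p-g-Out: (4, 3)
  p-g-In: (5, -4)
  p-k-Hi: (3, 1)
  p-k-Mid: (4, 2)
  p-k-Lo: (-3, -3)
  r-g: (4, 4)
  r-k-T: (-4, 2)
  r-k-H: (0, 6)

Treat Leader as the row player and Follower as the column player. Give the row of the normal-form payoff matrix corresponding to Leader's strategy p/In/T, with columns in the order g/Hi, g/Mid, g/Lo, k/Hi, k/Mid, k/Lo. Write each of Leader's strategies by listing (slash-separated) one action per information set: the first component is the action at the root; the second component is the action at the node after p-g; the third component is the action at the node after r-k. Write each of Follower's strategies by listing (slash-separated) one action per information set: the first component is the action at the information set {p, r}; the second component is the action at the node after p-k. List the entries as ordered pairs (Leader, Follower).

(5,-4) (5,-4) (5,-4) (3,1) (4,2) (-3,-3)

vs g/Hi: Leader plays p → Follower plays g at [p] → Leader plays In at [p-g] → (5, -4)
vs g/Mid: Leader plays p → Follower plays g at [p] → Leader plays In at [p-g] → (5, -4)
vs g/Lo: Leader plays p → Follower plays g at [p] → Leader plays In at [p-g] → (5, -4)
vs k/Hi: Leader plays p → Follower plays k at [p] → Follower plays Hi at [p-k] → (3, 1)
vs k/Mid: Leader plays p → Follower plays k at [p] → Follower plays Mid at [p-k] → (4, 2)
vs k/Lo: Leader plays p → Follower plays k at [p] → Follower plays Lo at [p-k] → (-3, -3)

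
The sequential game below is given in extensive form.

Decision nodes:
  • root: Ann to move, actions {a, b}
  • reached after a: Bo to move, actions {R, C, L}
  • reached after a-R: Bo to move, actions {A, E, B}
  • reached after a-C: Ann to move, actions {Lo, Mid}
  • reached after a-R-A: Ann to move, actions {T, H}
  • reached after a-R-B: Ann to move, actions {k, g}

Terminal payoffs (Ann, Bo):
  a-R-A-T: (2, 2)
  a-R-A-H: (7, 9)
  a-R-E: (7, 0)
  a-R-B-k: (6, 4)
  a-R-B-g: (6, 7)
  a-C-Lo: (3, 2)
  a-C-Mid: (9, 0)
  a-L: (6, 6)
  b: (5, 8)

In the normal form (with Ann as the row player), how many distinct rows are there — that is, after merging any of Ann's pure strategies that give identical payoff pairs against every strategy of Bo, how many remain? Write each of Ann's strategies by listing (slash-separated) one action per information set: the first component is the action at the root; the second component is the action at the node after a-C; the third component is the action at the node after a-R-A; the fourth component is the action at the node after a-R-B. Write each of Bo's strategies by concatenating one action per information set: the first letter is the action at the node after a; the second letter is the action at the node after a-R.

Ann has 16 pure strategies: a/Lo/T/k, a/Lo/T/g, a/Lo/H/k, a/Lo/H/g, a/Mid/T/k, a/Mid/T/g, a/Mid/H/k, a/Mid/H/g, b/Lo/T/k, b/Lo/T/g, b/Lo/H/k, b/Lo/H/g, b/Mid/T/k, b/Mid/T/g, b/Mid/H/k, b/Mid/H/g. Columns: RA, RE, RB, CA, CE, CB, LA, LE, LB.
{a/Lo/T/k} → row (2,2) (7,0) (6,4) (3,2) (3,2) (3,2) (6,6) (6,6) (6,6)
{a/Lo/T/g} → row (2,2) (7,0) (6,7) (3,2) (3,2) (3,2) (6,6) (6,6) (6,6)
{a/Lo/H/k} → row (7,9) (7,0) (6,4) (3,2) (3,2) (3,2) (6,6) (6,6) (6,6)
{a/Lo/H/g} → row (7,9) (7,0) (6,7) (3,2) (3,2) (3,2) (6,6) (6,6) (6,6)
{a/Mid/T/k} → row (2,2) (7,0) (6,4) (9,0) (9,0) (9,0) (6,6) (6,6) (6,6)
{a/Mid/T/g} → row (2,2) (7,0) (6,7) (9,0) (9,0) (9,0) (6,6) (6,6) (6,6)
{a/Mid/H/k} → row (7,9) (7,0) (6,4) (9,0) (9,0) (9,0) (6,6) (6,6) (6,6)
{a/Mid/H/g} → row (7,9) (7,0) (6,7) (9,0) (9,0) (9,0) (6,6) (6,6) (6,6)
{b/Lo/T/k, b/Lo/T/g, b/Lo/H/k, b/Lo/H/g, b/Mid/T/k, b/Mid/T/g, b/Mid/H/k, b/Mid/H/g} → row (5,8) (5,8) (5,8) (5,8) (5,8) (5,8) (5,8) (5,8) (5,8)
That's 9 distinct rows out of 16 strategies.

9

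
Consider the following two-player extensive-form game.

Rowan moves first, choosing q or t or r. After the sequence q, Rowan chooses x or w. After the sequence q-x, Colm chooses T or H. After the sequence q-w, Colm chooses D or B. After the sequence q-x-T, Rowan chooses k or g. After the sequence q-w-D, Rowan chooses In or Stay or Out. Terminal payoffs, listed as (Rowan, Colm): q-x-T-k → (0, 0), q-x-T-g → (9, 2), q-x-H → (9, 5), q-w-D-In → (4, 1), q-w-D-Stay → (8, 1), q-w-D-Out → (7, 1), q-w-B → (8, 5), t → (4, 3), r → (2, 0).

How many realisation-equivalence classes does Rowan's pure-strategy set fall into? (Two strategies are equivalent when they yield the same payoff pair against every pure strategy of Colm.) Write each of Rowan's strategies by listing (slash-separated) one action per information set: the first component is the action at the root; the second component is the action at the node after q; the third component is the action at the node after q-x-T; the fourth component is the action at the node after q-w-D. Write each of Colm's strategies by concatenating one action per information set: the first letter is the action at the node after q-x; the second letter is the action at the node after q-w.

7

Rowan has 36 pure strategies: q/x/k/In, q/x/k/Stay, q/x/k/Out, q/x/g/In, q/x/g/Stay, q/x/g/Out, q/w/k/In, q/w/k/Stay, q/w/k/Out, q/w/g/In, q/w/g/Stay, q/w/g/Out, t/x/k/In, t/x/k/Stay, t/x/k/Out, t/x/g/In, t/x/g/Stay, t/x/g/Out, t/w/k/In, t/w/k/Stay, t/w/k/Out, t/w/g/In, t/w/g/Stay, t/w/g/Out, r/x/k/In, r/x/k/Stay, r/x/k/Out, r/x/g/In, r/x/g/Stay, r/x/g/Out, r/w/k/In, r/w/k/Stay, r/w/k/Out, r/w/g/In, r/w/g/Stay, r/w/g/Out. Columns: TD, TB, HD, HB.
{q/x/k/In, q/x/k/Stay, q/x/k/Out} → row (0,0) (0,0) (9,5) (9,5)
{q/x/g/In, q/x/g/Stay, q/x/g/Out} → row (9,2) (9,2) (9,5) (9,5)
{q/w/k/In, q/w/g/In} → row (4,1) (8,5) (4,1) (8,5)
{q/w/k/Stay, q/w/g/Stay} → row (8,1) (8,5) (8,1) (8,5)
{q/w/k/Out, q/w/g/Out} → row (7,1) (8,5) (7,1) (8,5)
{t/x/k/In, t/x/k/Stay, t/x/k/Out, t/x/g/In, t/x/g/Stay, t/x/g/Out, t/w/k/In, t/w/k/Stay, t/w/k/Out, t/w/g/In, t/w/g/Stay, t/w/g/Out} → row (4,3) (4,3) (4,3) (4,3)
{r/x/k/In, r/x/k/Stay, r/x/k/Out, r/x/g/In, r/x/g/Stay, r/x/g/Out, r/w/k/In, r/w/k/Stay, r/w/k/Out, r/w/g/In, r/w/g/Stay, r/w/g/Out} → row (2,0) (2,0) (2,0) (2,0)
That's 7 distinct rows out of 36 strategies.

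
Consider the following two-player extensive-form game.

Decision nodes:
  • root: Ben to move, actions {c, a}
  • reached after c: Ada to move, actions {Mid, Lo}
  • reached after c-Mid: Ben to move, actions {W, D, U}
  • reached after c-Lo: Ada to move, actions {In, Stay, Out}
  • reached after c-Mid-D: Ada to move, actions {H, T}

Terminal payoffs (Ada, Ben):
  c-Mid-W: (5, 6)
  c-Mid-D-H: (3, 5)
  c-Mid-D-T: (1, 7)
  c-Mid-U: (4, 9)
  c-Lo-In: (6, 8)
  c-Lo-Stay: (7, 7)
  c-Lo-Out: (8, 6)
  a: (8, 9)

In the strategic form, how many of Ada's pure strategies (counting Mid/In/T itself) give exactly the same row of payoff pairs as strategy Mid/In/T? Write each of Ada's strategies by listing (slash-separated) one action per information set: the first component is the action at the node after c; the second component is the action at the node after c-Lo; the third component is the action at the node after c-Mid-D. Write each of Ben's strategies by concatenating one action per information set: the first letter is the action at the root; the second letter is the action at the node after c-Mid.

3

Row for Mid/In/T (columns cW, cD, cU, aW, aD, aU): (5,6) (1,7) (4,9) (8,9) (8,9) (8,9).
Under Mid/In/T, Ada's choice at the node after c-Lo can never be reached regardless of what Ben does, so varying those choices leaves every outcome unchanged.
Holding the reachable choices fixed and varying the unreachable one freely already gives 3 equivalent strategies.
No other strategy reproduces this row, so those 3 are the full class: Mid/In/T, Mid/Stay/T, Mid/Out/T.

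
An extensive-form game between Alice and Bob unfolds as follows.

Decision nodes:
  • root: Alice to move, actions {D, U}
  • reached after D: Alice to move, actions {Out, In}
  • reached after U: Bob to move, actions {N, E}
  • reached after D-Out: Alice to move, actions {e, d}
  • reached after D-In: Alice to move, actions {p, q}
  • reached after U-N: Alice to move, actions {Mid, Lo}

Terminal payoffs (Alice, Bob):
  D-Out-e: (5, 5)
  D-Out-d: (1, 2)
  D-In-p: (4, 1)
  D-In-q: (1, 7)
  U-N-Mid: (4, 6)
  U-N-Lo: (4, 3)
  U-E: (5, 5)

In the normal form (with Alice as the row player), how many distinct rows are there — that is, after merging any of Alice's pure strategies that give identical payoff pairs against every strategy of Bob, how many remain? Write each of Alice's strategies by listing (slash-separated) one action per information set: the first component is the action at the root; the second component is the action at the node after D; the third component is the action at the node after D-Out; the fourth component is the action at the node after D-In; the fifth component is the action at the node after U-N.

Alice has 32 pure strategies: D/Out/e/p/Mid, D/Out/e/p/Lo, D/Out/e/q/Mid, D/Out/e/q/Lo, D/Out/d/p/Mid, D/Out/d/p/Lo, D/Out/d/q/Mid, D/Out/d/q/Lo, D/In/e/p/Mid, D/In/e/p/Lo, D/In/e/q/Mid, D/In/e/q/Lo, D/In/d/p/Mid, D/In/d/p/Lo, D/In/d/q/Mid, D/In/d/q/Lo, U/Out/e/p/Mid, U/Out/e/p/Lo, U/Out/e/q/Mid, U/Out/e/q/Lo, U/Out/d/p/Mid, U/Out/d/p/Lo, U/Out/d/q/Mid, U/Out/d/q/Lo, U/In/e/p/Mid, U/In/e/p/Lo, U/In/e/q/Mid, U/In/e/q/Lo, U/In/d/p/Mid, U/In/d/p/Lo, U/In/d/q/Mid, U/In/d/q/Lo. Columns: N, E.
{D/Out/e/p/Mid, D/Out/e/p/Lo, D/Out/e/q/Mid, D/Out/e/q/Lo} → row (5,5) (5,5)
{D/Out/d/p/Mid, D/Out/d/p/Lo, D/Out/d/q/Mid, D/Out/d/q/Lo} → row (1,2) (1,2)
{D/In/e/p/Mid, D/In/e/p/Lo, D/In/d/p/Mid, D/In/d/p/Lo} → row (4,1) (4,1)
{D/In/e/q/Mid, D/In/e/q/Lo, D/In/d/q/Mid, D/In/d/q/Lo} → row (1,7) (1,7)
{U/Out/e/p/Mid, U/Out/e/q/Mid, U/Out/d/p/Mid, U/Out/d/q/Mid, U/In/e/p/Mid, U/In/e/q/Mid, U/In/d/p/Mid, U/In/d/q/Mid} → row (4,6) (5,5)
{U/Out/e/p/Lo, U/Out/e/q/Lo, U/Out/d/p/Lo, U/Out/d/q/Lo, U/In/e/p/Lo, U/In/e/q/Lo, U/In/d/p/Lo, U/In/d/q/Lo} → row (4,3) (5,5)
That's 6 distinct rows out of 32 strategies.

6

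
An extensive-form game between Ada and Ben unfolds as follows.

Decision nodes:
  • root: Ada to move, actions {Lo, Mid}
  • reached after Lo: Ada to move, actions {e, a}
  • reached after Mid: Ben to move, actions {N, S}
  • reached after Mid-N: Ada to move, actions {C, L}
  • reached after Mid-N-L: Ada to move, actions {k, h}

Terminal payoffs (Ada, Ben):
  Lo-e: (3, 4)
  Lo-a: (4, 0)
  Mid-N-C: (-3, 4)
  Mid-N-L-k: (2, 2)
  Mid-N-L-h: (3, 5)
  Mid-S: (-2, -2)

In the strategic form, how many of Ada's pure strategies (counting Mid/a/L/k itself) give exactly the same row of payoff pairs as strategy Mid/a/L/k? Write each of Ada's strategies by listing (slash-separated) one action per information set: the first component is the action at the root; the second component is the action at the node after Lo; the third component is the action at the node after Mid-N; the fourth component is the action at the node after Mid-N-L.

2

Row for Mid/a/L/k (columns N, S): (2,2) (-2,-2).
Under Mid/a/L/k, Ada's choice at the node after Lo can never be reached regardless of what Ben does, so varying those choices leaves every outcome unchanged.
Holding the reachable choices fixed and varying the unreachable one freely already gives 2 equivalent strategies.
No other strategy reproduces this row, so those 2 are the full class: Mid/e/L/k, Mid/a/L/k.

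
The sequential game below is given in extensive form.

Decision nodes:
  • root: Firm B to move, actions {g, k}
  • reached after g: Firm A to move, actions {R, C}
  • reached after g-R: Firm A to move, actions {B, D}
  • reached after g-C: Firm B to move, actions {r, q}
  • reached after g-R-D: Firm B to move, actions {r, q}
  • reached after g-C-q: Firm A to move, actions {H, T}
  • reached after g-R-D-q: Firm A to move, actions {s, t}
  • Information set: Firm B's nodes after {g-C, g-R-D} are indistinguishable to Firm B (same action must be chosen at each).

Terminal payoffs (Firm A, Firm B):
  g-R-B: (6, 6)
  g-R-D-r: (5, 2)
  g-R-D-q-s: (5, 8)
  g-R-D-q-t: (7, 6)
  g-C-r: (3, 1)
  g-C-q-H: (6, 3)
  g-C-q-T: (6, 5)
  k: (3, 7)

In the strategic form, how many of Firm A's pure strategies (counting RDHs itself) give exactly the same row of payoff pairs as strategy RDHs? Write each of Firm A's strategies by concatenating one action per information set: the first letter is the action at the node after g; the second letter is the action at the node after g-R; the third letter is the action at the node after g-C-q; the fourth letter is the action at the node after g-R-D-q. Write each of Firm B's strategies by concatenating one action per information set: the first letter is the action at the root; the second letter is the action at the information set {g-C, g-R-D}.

Row for RDHs (columns gr, gq, kr, kq): (5,2) (5,8) (3,7) (3,7).
Under RDHs, Firm A's choice at the node after g-C-q can never be reached regardless of what Firm B does, so varying those choices leaves every outcome unchanged.
Holding the reachable choices fixed and varying the unreachable one freely already gives 2 equivalent strategies.
No other strategy reproduces this row, so those 2 are the full class: RDHs, RDTs.

2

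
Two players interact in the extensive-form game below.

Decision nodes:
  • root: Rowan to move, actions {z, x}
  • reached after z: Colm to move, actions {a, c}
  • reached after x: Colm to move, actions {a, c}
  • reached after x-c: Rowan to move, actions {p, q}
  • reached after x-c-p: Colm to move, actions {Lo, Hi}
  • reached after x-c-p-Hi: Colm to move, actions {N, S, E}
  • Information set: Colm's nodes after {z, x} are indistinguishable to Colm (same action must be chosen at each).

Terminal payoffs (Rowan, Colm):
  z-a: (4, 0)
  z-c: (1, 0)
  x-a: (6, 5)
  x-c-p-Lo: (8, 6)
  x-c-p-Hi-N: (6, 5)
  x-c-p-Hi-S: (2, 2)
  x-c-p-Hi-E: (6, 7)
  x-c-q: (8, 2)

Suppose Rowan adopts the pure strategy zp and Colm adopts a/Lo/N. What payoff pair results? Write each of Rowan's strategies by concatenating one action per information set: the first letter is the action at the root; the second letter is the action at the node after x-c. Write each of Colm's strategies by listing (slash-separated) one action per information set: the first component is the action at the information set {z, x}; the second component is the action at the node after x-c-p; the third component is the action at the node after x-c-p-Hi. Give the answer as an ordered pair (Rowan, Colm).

Trace the play path from the root:
  Rowan plays z
  Colm plays a at [z]
→ terminal payoff (4, 0).
(Rowan's choice at the node after x-c is never reached on this path, so it doesn't affect the outcome.)

(4, 0)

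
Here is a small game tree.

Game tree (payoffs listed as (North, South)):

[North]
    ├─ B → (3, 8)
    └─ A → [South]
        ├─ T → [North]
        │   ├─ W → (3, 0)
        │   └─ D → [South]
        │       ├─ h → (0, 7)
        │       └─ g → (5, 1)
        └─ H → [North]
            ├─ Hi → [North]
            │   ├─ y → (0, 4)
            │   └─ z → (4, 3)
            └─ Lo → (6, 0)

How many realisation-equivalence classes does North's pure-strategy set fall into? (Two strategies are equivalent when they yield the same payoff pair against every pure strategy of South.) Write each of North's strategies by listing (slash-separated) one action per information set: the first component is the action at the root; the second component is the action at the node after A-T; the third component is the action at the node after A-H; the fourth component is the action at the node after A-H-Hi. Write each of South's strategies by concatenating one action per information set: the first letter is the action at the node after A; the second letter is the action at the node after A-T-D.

7

North has 16 pure strategies: B/W/Hi/y, B/W/Hi/z, B/W/Lo/y, B/W/Lo/z, B/D/Hi/y, B/D/Hi/z, B/D/Lo/y, B/D/Lo/z, A/W/Hi/y, A/W/Hi/z, A/W/Lo/y, A/W/Lo/z, A/D/Hi/y, A/D/Hi/z, A/D/Lo/y, A/D/Lo/z. Columns: Th, Tg, Hh, Hg.
{B/W/Hi/y, B/W/Hi/z, B/W/Lo/y, B/W/Lo/z, B/D/Hi/y, B/D/Hi/z, B/D/Lo/y, B/D/Lo/z} → row (3,8) (3,8) (3,8) (3,8)
{A/W/Hi/y} → row (3,0) (3,0) (0,4) (0,4)
{A/W/Hi/z} → row (3,0) (3,0) (4,3) (4,3)
{A/W/Lo/y, A/W/Lo/z} → row (3,0) (3,0) (6,0) (6,0)
{A/D/Hi/y} → row (0,7) (5,1) (0,4) (0,4)
{A/D/Hi/z} → row (0,7) (5,1) (4,3) (4,3)
{A/D/Lo/y, A/D/Lo/z} → row (0,7) (5,1) (6,0) (6,0)
That's 7 distinct rows out of 16 strategies.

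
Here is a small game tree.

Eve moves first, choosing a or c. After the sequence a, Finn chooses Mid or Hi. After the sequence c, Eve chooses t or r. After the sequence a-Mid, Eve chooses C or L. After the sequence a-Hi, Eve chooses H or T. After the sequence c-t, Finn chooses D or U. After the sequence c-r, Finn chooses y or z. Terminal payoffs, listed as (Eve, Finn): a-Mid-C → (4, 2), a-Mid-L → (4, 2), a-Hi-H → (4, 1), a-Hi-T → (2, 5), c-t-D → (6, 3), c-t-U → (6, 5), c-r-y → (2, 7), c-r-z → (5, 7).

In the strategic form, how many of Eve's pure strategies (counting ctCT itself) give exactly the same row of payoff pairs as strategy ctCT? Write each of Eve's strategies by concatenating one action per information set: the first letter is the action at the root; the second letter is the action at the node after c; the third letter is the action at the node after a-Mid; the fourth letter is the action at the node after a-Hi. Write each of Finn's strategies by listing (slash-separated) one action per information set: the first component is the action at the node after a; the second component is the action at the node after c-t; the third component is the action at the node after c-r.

Row for ctCT (columns Mid/D/y, Mid/D/z, Mid/U/y, Mid/U/z, Hi/D/y, Hi/D/z, Hi/U/y, Hi/U/z): (6,3) (6,3) (6,5) (6,5) (6,3) (6,3) (6,5) (6,5).
Under ctCT, Eve's choice at the node after a-Mid and at the node after a-Hi can never be reached regardless of what Finn does, so varying those choices leaves every outcome unchanged.
Holding the reachable choices fixed and varying the unreachable ones freely already gives 2 × 2 = 4 equivalent strategies.
No other strategy reproduces this row, so those 4 are the full class: ctCH, ctCT, ctLH, ctLT.

4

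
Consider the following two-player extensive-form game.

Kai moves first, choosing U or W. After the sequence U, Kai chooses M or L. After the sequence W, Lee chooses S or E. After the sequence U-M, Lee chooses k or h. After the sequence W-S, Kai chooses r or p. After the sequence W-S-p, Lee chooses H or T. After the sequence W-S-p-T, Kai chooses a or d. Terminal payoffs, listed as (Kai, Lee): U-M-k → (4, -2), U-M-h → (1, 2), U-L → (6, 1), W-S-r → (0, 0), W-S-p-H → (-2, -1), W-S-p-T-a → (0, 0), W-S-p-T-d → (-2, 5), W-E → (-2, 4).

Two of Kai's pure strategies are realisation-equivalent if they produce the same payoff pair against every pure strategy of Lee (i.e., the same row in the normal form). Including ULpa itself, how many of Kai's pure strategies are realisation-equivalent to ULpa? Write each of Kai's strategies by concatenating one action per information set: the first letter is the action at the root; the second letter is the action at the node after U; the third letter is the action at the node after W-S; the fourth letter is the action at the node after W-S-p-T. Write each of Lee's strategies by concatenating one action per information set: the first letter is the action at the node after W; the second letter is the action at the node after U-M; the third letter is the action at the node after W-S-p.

4

Row for ULpa (columns SkH, SkT, ShH, ShT, EkH, EkT, EhH, EhT): (6,1) (6,1) (6,1) (6,1) (6,1) (6,1) (6,1) (6,1).
Under ULpa, Kai's choice at the node after W-S and at the node after W-S-p-T can never be reached regardless of what Lee does, so varying those choices leaves every outcome unchanged.
Holding the reachable choices fixed and varying the unreachable ones freely already gives 2 × 2 = 4 equivalent strategies.
No other strategy reproduces this row, so those 4 are the full class: ULra, ULrd, ULpa, ULpd.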